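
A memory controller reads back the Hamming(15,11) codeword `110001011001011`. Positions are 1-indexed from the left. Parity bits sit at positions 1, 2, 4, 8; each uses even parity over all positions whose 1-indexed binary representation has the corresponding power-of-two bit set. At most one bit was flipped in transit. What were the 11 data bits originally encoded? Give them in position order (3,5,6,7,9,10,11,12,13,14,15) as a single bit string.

s1: b1⊕b3⊕b5⊕b7⊕b9⊕b11⊕b13⊕b15 = 1⊕0⊕0⊕0⊕1⊕0⊕0⊕1 = 1
s2: b2⊕b3⊕b6⊕b7⊕b10⊕b11⊕b14⊕b15 = 1⊕0⊕1⊕0⊕0⊕0⊕1⊕1 = 0
s4: b4⊕b5⊕b6⊕b7⊕b12⊕b13⊕b14⊕b15 = 0⊕0⊕1⊕0⊕1⊕0⊕1⊕1 = 0
s8: b8⊕b9⊕b10⊕b11⊕b12⊕b13⊕b14⊕b15 = 1⊕1⊕0⊕0⊕1⊕0⊕1⊕1 = 1
Syndrome (s8...s1) = 1001 → position 9.
Flip bit 9: corrected codeword = 110001010001011
Data bits at positions 3,5,6,7,9,10,11,12,13,14,15: 00100001011

00100001011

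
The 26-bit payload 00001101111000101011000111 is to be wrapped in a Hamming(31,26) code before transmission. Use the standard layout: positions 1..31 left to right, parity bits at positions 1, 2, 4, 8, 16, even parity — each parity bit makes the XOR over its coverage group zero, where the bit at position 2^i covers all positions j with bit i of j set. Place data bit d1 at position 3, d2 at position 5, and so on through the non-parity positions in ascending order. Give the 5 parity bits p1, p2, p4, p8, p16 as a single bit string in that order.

Place data bits at non-power-of-two positions: b3=0, b5=0, b6=0, b7=0, b9=1, b10=1, b11=0, b12=1, b13=1, b14=1, b15=1, b17=0, b18=0, b19=0, b20=1, b21=0, b22=1, b23=0, b24=1, b25=1, b26=0, b27=0, b28=0, b29=1, b30=1, b31=1.
p1 = XOR of data positions {3,5,7,9,11,13,15,17,19,21,23,25,27,29,31} = 0⊕0⊕0⊕1⊕0⊕1⊕1⊕0⊕0⊕0⊕0⊕1⊕0⊕1⊕1 = 0
p2 = XOR of data positions {3,6,7,10,11,14,15,18,19,22,23,26,27,30,31} = 0⊕0⊕0⊕1⊕0⊕1⊕1⊕0⊕0⊕1⊕0⊕0⊕0⊕1⊕1 = 0
p4 = XOR of data positions {5,6,7,12,13,14,15,20,21,22,23,28,29,30,31} = 0⊕0⊕0⊕1⊕1⊕1⊕1⊕1⊕0⊕1⊕0⊕0⊕1⊕1⊕1 = 1
p8 = XOR of data positions {9,10,11,12,13,14,15,24,25,26,27,28,29,30,31} = 1⊕1⊕0⊕1⊕1⊕1⊕1⊕1⊕1⊕0⊕0⊕0⊕1⊕1⊕1 = 1
p16 = XOR of data positions {17,18,19,20,21,22,23,24,25,26,27,28,29,30,31} = 0⊕0⊕0⊕1⊕0⊕1⊕0⊕1⊕1⊕0⊕0⊕0⊕1⊕1⊕1 = 1
Parity bits p1,p2,p4,p8,p16 = 00111

00111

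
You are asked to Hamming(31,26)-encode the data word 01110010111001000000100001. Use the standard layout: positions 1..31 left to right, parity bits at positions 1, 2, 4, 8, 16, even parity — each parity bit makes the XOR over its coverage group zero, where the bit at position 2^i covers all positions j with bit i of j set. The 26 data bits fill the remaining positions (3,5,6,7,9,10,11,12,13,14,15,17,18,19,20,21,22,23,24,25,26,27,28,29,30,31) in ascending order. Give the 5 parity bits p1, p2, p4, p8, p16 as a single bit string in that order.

Place data bits at non-power-of-two positions: b3=0, b5=1, b6=1, b7=1, b9=0, b10=0, b11=1, b12=0, b13=1, b14=1, b15=1, b17=0, b18=0, b19=1, b20=0, b21=0, b22=0, b23=0, b24=0, b25=0, b26=1, b27=0, b28=0, b29=0, b30=0, b31=1.
p1 = XOR of data positions {3,5,7,9,11,13,15,17,19,21,23,25,27,29,31} = 0⊕1⊕1⊕0⊕1⊕1⊕1⊕0⊕1⊕0⊕0⊕0⊕0⊕0⊕1 = 1
p2 = XOR of data positions {3,6,7,10,11,14,15,18,19,22,23,26,27,30,31} = 0⊕1⊕1⊕0⊕1⊕1⊕1⊕0⊕1⊕0⊕0⊕1⊕0⊕0⊕1 = 0
p4 = XOR of data positions {5,6,7,12,13,14,15,20,21,22,23,28,29,30,31} = 1⊕1⊕1⊕0⊕1⊕1⊕1⊕0⊕0⊕0⊕0⊕0⊕0⊕0⊕1 = 1
p8 = XOR of data positions {9,10,11,12,13,14,15,24,25,26,27,28,29,30,31} = 0⊕0⊕1⊕0⊕1⊕1⊕1⊕0⊕0⊕1⊕0⊕0⊕0⊕0⊕1 = 0
p16 = XOR of data positions {17,18,19,20,21,22,23,24,25,26,27,28,29,30,31} = 0⊕0⊕1⊕0⊕0⊕0⊕0⊕0⊕0⊕1⊕0⊕0⊕0⊕0⊕1 = 1
Parity bits p1,p2,p4,p8,p16 = 10101

10101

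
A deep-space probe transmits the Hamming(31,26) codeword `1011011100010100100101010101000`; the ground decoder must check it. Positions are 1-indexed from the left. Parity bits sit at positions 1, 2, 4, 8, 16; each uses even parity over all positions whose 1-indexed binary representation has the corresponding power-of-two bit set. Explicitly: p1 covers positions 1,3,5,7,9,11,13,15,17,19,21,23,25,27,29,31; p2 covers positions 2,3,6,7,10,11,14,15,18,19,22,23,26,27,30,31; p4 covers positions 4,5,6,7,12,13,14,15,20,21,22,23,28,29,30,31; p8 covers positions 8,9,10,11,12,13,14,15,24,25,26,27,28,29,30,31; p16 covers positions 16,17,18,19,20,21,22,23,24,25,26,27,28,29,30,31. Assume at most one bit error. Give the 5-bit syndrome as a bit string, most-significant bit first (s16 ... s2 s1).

00000

s1: b1⊕b3⊕b5⊕b7⊕b9⊕b11⊕b13⊕b15⊕b17⊕b19⊕b21⊕b23⊕b25⊕b27⊕b29⊕b31 = 1⊕1⊕0⊕1⊕0⊕0⊕0⊕0⊕1⊕0⊕0⊕0⊕0⊕0⊕0⊕0 = 0
s2: b2⊕b3⊕b6⊕b7⊕b10⊕b11⊕b14⊕b15⊕b18⊕b19⊕b22⊕b23⊕b26⊕b27⊕b30⊕b31 = 0⊕1⊕1⊕1⊕0⊕0⊕1⊕0⊕0⊕0⊕1⊕0⊕1⊕0⊕0⊕0 = 0
s4: b4⊕b5⊕b6⊕b7⊕b12⊕b13⊕b14⊕b15⊕b20⊕b21⊕b22⊕b23⊕b28⊕b29⊕b30⊕b31 = 1⊕0⊕1⊕1⊕1⊕0⊕1⊕0⊕1⊕0⊕1⊕0⊕1⊕0⊕0⊕0 = 0
s8: b8⊕b9⊕b10⊕b11⊕b12⊕b13⊕b14⊕b15⊕b24⊕b25⊕b26⊕b27⊕b28⊕b29⊕b30⊕b31 = 1⊕0⊕0⊕0⊕1⊕0⊕1⊕0⊕1⊕0⊕1⊕0⊕1⊕0⊕0⊕0 = 0
s16: b16⊕b17⊕b18⊕b19⊕b20⊕b21⊕b22⊕b23⊕b24⊕b25⊕b26⊕b27⊕b28⊕b29⊕b30⊕b31 = 0⊕1⊕0⊕0⊕1⊕0⊕1⊕0⊕1⊕0⊕1⊕0⊕1⊕0⊕0⊕0 = 0
Syndrome (s16...s1) = 00000 → position 0 (no error).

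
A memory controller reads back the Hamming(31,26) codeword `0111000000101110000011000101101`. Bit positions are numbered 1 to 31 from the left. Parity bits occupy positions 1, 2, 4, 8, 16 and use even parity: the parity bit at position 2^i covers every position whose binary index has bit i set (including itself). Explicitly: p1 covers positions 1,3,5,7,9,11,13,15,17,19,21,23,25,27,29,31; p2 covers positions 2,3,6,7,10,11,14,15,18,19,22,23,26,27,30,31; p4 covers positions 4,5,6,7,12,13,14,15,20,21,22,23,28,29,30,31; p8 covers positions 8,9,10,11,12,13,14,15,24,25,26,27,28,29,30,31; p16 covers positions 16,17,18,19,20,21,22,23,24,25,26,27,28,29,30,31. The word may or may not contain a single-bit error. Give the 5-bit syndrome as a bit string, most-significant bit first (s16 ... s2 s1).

00101

s1: b1⊕b3⊕b5⊕b7⊕b9⊕b11⊕b13⊕b15⊕b17⊕b19⊕b21⊕b23⊕b25⊕b27⊕b29⊕b31 = 0⊕1⊕0⊕0⊕0⊕1⊕1⊕1⊕0⊕0⊕1⊕0⊕0⊕0⊕1⊕1 = 1
s2: b2⊕b3⊕b6⊕b7⊕b10⊕b11⊕b14⊕b15⊕b18⊕b19⊕b22⊕b23⊕b26⊕b27⊕b30⊕b31 = 1⊕1⊕0⊕0⊕0⊕1⊕1⊕1⊕0⊕0⊕1⊕0⊕1⊕0⊕0⊕1 = 0
s4: b4⊕b5⊕b6⊕b7⊕b12⊕b13⊕b14⊕b15⊕b20⊕b21⊕b22⊕b23⊕b28⊕b29⊕b30⊕b31 = 1⊕0⊕0⊕0⊕0⊕1⊕1⊕1⊕0⊕1⊕1⊕0⊕1⊕1⊕0⊕1 = 1
s8: b8⊕b9⊕b10⊕b11⊕b12⊕b13⊕b14⊕b15⊕b24⊕b25⊕b26⊕b27⊕b28⊕b29⊕b30⊕b31 = 0⊕0⊕0⊕1⊕0⊕1⊕1⊕1⊕0⊕0⊕1⊕0⊕1⊕1⊕0⊕1 = 0
s16: b16⊕b17⊕b18⊕b19⊕b20⊕b21⊕b22⊕b23⊕b24⊕b25⊕b26⊕b27⊕b28⊕b29⊕b30⊕b31 = 0⊕0⊕0⊕0⊕0⊕1⊕1⊕0⊕0⊕0⊕1⊕0⊕1⊕1⊕0⊕1 = 0
Syndrome (s16...s1) = 00101 → position 5.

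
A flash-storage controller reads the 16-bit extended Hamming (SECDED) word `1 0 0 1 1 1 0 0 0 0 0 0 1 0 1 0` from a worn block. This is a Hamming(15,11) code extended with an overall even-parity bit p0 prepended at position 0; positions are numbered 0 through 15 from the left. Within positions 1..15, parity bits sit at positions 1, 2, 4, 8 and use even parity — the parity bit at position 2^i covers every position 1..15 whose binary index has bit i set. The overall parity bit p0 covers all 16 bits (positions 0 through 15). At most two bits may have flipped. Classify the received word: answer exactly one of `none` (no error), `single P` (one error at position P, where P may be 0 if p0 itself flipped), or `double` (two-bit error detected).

s1: b1⊕b3⊕b5⊕b7⊕b9⊕b11⊕b13⊕b15 = 0⊕1⊕1⊕0⊕0⊕0⊕0⊕0 = 0
s2: b2⊕b3⊕b6⊕b7⊕b10⊕b11⊕b14⊕b15 = 0⊕1⊕0⊕0⊕0⊕0⊕1⊕0 = 0
s4: b4⊕b5⊕b6⊕b7⊕b12⊕b13⊕b14⊕b15 = 1⊕1⊕0⊕0⊕1⊕0⊕1⊕0 = 0
s8: b8⊕b9⊕b10⊕b11⊕b12⊕b13⊕b14⊕b15 = 0⊕0⊕0⊕0⊕1⊕0⊕1⊕0 = 0
Syndrome (s8...s1) = 0000 → position 0 (no error).
Overall parity (XOR of all 16 bits, including p0): 1⊕0⊕0⊕1⊕1⊕1⊕0⊕0⊕0⊕0⊕0⊕0⊕1⊕0⊕1⊕0 = 0
Overall=0, syndrome position=0 → no error.

none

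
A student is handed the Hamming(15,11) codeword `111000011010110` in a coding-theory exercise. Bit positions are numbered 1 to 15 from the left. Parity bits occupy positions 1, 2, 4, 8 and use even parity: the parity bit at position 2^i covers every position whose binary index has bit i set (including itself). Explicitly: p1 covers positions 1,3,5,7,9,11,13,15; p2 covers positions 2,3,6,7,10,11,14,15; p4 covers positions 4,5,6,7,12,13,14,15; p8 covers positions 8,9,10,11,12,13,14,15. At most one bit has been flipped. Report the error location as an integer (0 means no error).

s1: b1⊕b3⊕b5⊕b7⊕b9⊕b11⊕b13⊕b15 = 1⊕1⊕0⊕0⊕1⊕1⊕1⊕0 = 1
s2: b2⊕b3⊕b6⊕b7⊕b10⊕b11⊕b14⊕b15 = 1⊕1⊕0⊕0⊕0⊕1⊕1⊕0 = 0
s4: b4⊕b5⊕b6⊕b7⊕b12⊕b13⊕b14⊕b15 = 0⊕0⊕0⊕0⊕0⊕1⊕1⊕0 = 0
s8: b8⊕b9⊕b10⊕b11⊕b12⊕b13⊕b14⊕b15 = 1⊕1⊕0⊕1⊕0⊕1⊕1⊕0 = 1
Syndrome (s8...s1) = 1001 → position 9.

9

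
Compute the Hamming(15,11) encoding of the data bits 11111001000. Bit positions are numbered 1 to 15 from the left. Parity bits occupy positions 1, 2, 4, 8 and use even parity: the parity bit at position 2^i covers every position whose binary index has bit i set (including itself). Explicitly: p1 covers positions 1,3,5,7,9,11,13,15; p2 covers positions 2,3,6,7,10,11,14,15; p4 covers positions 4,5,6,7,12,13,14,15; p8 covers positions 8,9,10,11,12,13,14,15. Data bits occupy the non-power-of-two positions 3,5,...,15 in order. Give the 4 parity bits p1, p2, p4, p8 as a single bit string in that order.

Place data bits at non-power-of-two positions: b3=1, b5=1, b6=1, b7=1, b9=1, b10=0, b11=0, b12=1, b13=0, b14=0, b15=0.
p1 = XOR of data positions {3,5,7,9,11,13,15} = 1⊕1⊕1⊕1⊕0⊕0⊕0 = 0
p2 = XOR of data positions {3,6,7,10,11,14,15} = 1⊕1⊕1⊕0⊕0⊕0⊕0 = 1
p4 = XOR of data positions {5,6,7,12,13,14,15} = 1⊕1⊕1⊕1⊕0⊕0⊕0 = 0
p8 = XOR of data positions {9,10,11,12,13,14,15} = 1⊕0⊕0⊕1⊕0⊕0⊕0 = 0
Parity bits p1,p2,p4,p8 = 0100

0100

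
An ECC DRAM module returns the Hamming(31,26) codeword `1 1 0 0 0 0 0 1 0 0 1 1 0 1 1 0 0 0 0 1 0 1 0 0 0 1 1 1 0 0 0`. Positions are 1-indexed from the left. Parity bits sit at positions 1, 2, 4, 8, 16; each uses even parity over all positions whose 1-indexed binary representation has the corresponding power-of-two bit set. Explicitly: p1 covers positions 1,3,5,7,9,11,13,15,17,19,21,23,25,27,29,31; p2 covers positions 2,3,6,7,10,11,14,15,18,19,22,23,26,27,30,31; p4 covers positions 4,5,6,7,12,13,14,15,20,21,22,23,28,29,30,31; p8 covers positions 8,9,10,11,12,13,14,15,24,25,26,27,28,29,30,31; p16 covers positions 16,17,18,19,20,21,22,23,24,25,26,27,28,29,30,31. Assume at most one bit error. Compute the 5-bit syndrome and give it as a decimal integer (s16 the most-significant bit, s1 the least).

s1: b1⊕b3⊕b5⊕b7⊕b9⊕b11⊕b13⊕b15⊕b17⊕b19⊕b21⊕b23⊕b25⊕b27⊕b29⊕b31 = 1⊕0⊕0⊕0⊕0⊕1⊕0⊕1⊕0⊕0⊕0⊕0⊕0⊕1⊕0⊕0 = 0
s2: b2⊕b3⊕b6⊕b7⊕b10⊕b11⊕b14⊕b15⊕b18⊕b19⊕b22⊕b23⊕b26⊕b27⊕b30⊕b31 = 1⊕0⊕0⊕0⊕0⊕1⊕1⊕1⊕0⊕0⊕1⊕0⊕1⊕1⊕0⊕0 = 1
s4: b4⊕b5⊕b6⊕b7⊕b12⊕b13⊕b14⊕b15⊕b20⊕b21⊕b22⊕b23⊕b28⊕b29⊕b30⊕b31 = 0⊕0⊕0⊕0⊕1⊕0⊕1⊕1⊕1⊕0⊕1⊕0⊕1⊕0⊕0⊕0 = 0
s8: b8⊕b9⊕b10⊕b11⊕b12⊕b13⊕b14⊕b15⊕b24⊕b25⊕b26⊕b27⊕b28⊕b29⊕b30⊕b31 = 1⊕0⊕0⊕1⊕1⊕0⊕1⊕1⊕0⊕0⊕1⊕1⊕1⊕0⊕0⊕0 = 0
s16: b16⊕b17⊕b18⊕b19⊕b20⊕b21⊕b22⊕b23⊕b24⊕b25⊕b26⊕b27⊕b28⊕b29⊕b30⊕b31 = 0⊕0⊕0⊕0⊕1⊕0⊕1⊕0⊕0⊕0⊕1⊕1⊕1⊕0⊕0⊕0 = 1
Syndrome (s16...s1) = 10010 → position 18.

18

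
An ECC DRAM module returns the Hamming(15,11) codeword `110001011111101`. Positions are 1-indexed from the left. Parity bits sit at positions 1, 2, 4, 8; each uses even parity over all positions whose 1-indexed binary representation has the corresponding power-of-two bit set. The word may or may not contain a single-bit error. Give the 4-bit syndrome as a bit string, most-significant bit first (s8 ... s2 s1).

1011

s1: b1⊕b3⊕b5⊕b7⊕b9⊕b11⊕b13⊕b15 = 1⊕0⊕0⊕0⊕1⊕1⊕1⊕1 = 1
s2: b2⊕b3⊕b6⊕b7⊕b10⊕b11⊕b14⊕b15 = 1⊕0⊕1⊕0⊕1⊕1⊕0⊕1 = 1
s4: b4⊕b5⊕b6⊕b7⊕b12⊕b13⊕b14⊕b15 = 0⊕0⊕1⊕0⊕1⊕1⊕0⊕1 = 0
s8: b8⊕b9⊕b10⊕b11⊕b12⊕b13⊕b14⊕b15 = 1⊕1⊕1⊕1⊕1⊕1⊕0⊕1 = 1
Syndrome (s8...s1) = 1011 → position 11.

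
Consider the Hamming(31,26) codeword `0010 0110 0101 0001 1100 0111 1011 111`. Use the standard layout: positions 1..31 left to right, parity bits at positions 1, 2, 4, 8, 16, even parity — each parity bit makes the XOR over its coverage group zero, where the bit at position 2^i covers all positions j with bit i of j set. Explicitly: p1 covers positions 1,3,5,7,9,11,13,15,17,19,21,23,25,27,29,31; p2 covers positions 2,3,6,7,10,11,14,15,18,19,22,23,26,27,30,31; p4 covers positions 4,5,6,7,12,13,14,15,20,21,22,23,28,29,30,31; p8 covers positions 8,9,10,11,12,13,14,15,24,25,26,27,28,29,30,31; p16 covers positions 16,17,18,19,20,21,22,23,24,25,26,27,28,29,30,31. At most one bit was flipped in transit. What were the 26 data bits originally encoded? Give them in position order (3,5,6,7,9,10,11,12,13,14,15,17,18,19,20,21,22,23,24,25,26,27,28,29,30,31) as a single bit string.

10110100000110001111011111

s1: b1⊕b3⊕b5⊕b7⊕b9⊕b11⊕b13⊕b15⊕b17⊕b19⊕b21⊕b23⊕b25⊕b27⊕b29⊕b31 = 0⊕1⊕0⊕1⊕0⊕0⊕0⊕0⊕1⊕0⊕0⊕1⊕1⊕1⊕1⊕1 = 0
s2: b2⊕b3⊕b6⊕b7⊕b10⊕b11⊕b14⊕b15⊕b18⊕b19⊕b22⊕b23⊕b26⊕b27⊕b30⊕b31 = 0⊕1⊕1⊕1⊕1⊕0⊕0⊕0⊕1⊕0⊕1⊕1⊕0⊕1⊕1⊕1 = 0
s4: b4⊕b5⊕b6⊕b7⊕b12⊕b13⊕b14⊕b15⊕b20⊕b21⊕b22⊕b23⊕b28⊕b29⊕b30⊕b31 = 0⊕0⊕1⊕1⊕1⊕0⊕0⊕0⊕0⊕0⊕1⊕1⊕1⊕1⊕1⊕1 = 1
s8: b8⊕b9⊕b10⊕b11⊕b12⊕b13⊕b14⊕b15⊕b24⊕b25⊕b26⊕b27⊕b28⊕b29⊕b30⊕b31 = 0⊕0⊕1⊕0⊕1⊕0⊕0⊕0⊕1⊕1⊕0⊕1⊕1⊕1⊕1⊕1 = 1
s16: b16⊕b17⊕b18⊕b19⊕b20⊕b21⊕b22⊕b23⊕b24⊕b25⊕b26⊕b27⊕b28⊕b29⊕b30⊕b31 = 1⊕1⊕1⊕0⊕0⊕0⊕1⊕1⊕1⊕1⊕0⊕1⊕1⊕1⊕1⊕1 = 0
Syndrome (s16...s1) = 01100 → position 12.
Flip bit 12: corrected codeword = 0010011001000001110001111011111
Data bits at positions 3,5,6,7,9,10,11,12,13,14,15,17,18,19,20,21,22,23,24,25,26,27,28,29,30,31: 10110100000110001111011111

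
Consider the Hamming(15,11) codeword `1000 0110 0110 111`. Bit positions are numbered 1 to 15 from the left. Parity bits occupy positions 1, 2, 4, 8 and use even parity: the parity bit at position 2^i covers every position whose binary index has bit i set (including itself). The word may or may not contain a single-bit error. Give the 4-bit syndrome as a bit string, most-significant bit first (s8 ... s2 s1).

1101

s1: b1⊕b3⊕b5⊕b7⊕b9⊕b11⊕b13⊕b15 = 1⊕0⊕0⊕1⊕0⊕1⊕1⊕1 = 1
s2: b2⊕b3⊕b6⊕b7⊕b10⊕b11⊕b14⊕b15 = 0⊕0⊕1⊕1⊕1⊕1⊕1⊕1 = 0
s4: b4⊕b5⊕b6⊕b7⊕b12⊕b13⊕b14⊕b15 = 0⊕0⊕1⊕1⊕0⊕1⊕1⊕1 = 1
s8: b8⊕b9⊕b10⊕b11⊕b12⊕b13⊕b14⊕b15 = 0⊕0⊕1⊕1⊕0⊕1⊕1⊕1 = 1
Syndrome (s8...s1) = 1101 → position 13.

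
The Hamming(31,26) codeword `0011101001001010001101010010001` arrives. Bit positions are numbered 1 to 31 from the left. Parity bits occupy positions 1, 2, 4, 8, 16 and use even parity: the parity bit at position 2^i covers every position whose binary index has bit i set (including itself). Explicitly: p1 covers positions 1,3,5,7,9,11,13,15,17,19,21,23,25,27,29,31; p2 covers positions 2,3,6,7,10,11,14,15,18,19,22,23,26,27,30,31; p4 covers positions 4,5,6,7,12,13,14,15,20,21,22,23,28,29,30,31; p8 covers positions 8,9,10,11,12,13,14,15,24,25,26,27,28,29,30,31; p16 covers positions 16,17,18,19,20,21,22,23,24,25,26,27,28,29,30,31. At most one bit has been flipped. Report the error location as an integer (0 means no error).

s1: b1⊕b3⊕b5⊕b7⊕b9⊕b11⊕b13⊕b15⊕b17⊕b19⊕b21⊕b23⊕b25⊕b27⊕b29⊕b31 = 0⊕1⊕1⊕1⊕0⊕0⊕1⊕1⊕0⊕1⊕0⊕0⊕0⊕1⊕0⊕1 = 0
s2: b2⊕b3⊕b6⊕b7⊕b10⊕b11⊕b14⊕b15⊕b18⊕b19⊕b22⊕b23⊕b26⊕b27⊕b30⊕b31 = 0⊕1⊕0⊕1⊕1⊕0⊕0⊕1⊕0⊕1⊕1⊕0⊕0⊕1⊕0⊕1 = 0
s4: b4⊕b5⊕b6⊕b7⊕b12⊕b13⊕b14⊕b15⊕b20⊕b21⊕b22⊕b23⊕b28⊕b29⊕b30⊕b31 = 1⊕1⊕0⊕1⊕0⊕1⊕0⊕1⊕1⊕0⊕1⊕0⊕0⊕0⊕0⊕1 = 0
s8: b8⊕b9⊕b10⊕b11⊕b12⊕b13⊕b14⊕b15⊕b24⊕b25⊕b26⊕b27⊕b28⊕b29⊕b30⊕b31 = 0⊕0⊕1⊕0⊕0⊕1⊕0⊕1⊕1⊕0⊕0⊕1⊕0⊕0⊕0⊕1 = 0
s16: b16⊕b17⊕b18⊕b19⊕b20⊕b21⊕b22⊕b23⊕b24⊕b25⊕b26⊕b27⊕b28⊕b29⊕b30⊕b31 = 0⊕0⊕0⊕1⊕1⊕0⊕1⊕0⊕1⊕0⊕0⊕1⊕0⊕0⊕0⊕1 = 0
Syndrome (s16...s1) = 00000 → position 0 (no error).

0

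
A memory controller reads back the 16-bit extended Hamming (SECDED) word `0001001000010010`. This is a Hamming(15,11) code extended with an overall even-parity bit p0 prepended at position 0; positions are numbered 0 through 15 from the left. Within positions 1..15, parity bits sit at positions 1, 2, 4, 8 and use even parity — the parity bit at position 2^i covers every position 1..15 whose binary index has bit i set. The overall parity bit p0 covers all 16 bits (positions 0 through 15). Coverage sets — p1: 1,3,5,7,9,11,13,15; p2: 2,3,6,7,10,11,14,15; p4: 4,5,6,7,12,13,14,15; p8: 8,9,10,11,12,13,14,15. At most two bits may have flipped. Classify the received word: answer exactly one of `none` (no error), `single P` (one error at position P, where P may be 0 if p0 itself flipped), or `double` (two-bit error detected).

s1: b1⊕b3⊕b5⊕b7⊕b9⊕b11⊕b13⊕b15 = 0⊕1⊕0⊕0⊕0⊕1⊕0⊕0 = 0
s2: b2⊕b3⊕b6⊕b7⊕b10⊕b11⊕b14⊕b15 = 0⊕1⊕1⊕0⊕0⊕1⊕1⊕0 = 0
s4: b4⊕b5⊕b6⊕b7⊕b12⊕b13⊕b14⊕b15 = 0⊕0⊕1⊕0⊕0⊕0⊕1⊕0 = 0
s8: b8⊕b9⊕b10⊕b11⊕b12⊕b13⊕b14⊕b15 = 0⊕0⊕0⊕1⊕0⊕0⊕1⊕0 = 0
Syndrome (s8...s1) = 0000 → position 0 (no error).
Overall parity (XOR of all 16 bits, including p0): 0⊕0⊕0⊕1⊕0⊕0⊕1⊕0⊕0⊕0⊕0⊕1⊕0⊕0⊕1⊕0 = 0
Overall=0, syndrome position=0 → no error.

none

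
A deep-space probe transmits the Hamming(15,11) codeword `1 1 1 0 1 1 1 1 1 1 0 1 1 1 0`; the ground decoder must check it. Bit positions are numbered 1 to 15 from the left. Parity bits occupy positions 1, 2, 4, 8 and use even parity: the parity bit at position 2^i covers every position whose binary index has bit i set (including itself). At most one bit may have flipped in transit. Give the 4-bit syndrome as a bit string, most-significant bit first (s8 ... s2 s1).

s1: b1⊕b3⊕b5⊕b7⊕b9⊕b11⊕b13⊕b15 = 1⊕1⊕1⊕1⊕1⊕0⊕1⊕0 = 0
s2: b2⊕b3⊕b6⊕b7⊕b10⊕b11⊕b14⊕b15 = 1⊕1⊕1⊕1⊕1⊕0⊕1⊕0 = 0
s4: b4⊕b5⊕b6⊕b7⊕b12⊕b13⊕b14⊕b15 = 0⊕1⊕1⊕1⊕1⊕1⊕1⊕0 = 0
s8: b8⊕b9⊕b10⊕b11⊕b12⊕b13⊕b14⊕b15 = 1⊕1⊕1⊕0⊕1⊕1⊕1⊕0 = 0
Syndrome (s8...s1) = 0000 → position 0 (no error).

0000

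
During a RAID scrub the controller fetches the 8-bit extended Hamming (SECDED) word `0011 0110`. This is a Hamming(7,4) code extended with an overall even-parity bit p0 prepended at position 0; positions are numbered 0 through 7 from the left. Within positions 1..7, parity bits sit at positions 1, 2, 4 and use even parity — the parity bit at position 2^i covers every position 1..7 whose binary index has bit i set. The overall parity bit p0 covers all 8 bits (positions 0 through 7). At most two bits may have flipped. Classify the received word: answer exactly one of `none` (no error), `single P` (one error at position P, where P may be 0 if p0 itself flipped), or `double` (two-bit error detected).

s1: b1⊕b3⊕b5⊕b7 = 0⊕1⊕1⊕0 = 0
s2: b2⊕b3⊕b6⊕b7 = 1⊕1⊕1⊕0 = 1
s4: b4⊕b5⊕b6⊕b7 = 0⊕1⊕1⊕0 = 0
Syndrome (s4...s1) = 010 → position 2.
Overall parity (XOR of all 8 bits, including p0): 0⊕0⊕1⊕1⊕0⊕1⊕1⊕0 = 0
Overall=0, syndrome position=2 → double-bit error detected (uncorrectable).

double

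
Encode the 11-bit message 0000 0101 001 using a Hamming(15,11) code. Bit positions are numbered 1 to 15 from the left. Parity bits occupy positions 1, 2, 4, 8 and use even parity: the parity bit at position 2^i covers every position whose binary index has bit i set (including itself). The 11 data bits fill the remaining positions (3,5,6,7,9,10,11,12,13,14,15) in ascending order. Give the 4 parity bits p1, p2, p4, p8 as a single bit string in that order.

1001

Place data bits at non-power-of-two positions: b3=0, b5=0, b6=0, b7=0, b9=0, b10=1, b11=0, b12=1, b13=0, b14=0, b15=1.
p1 = XOR of data positions {3,5,7,9,11,13,15} = 0⊕0⊕0⊕0⊕0⊕0⊕1 = 1
p2 = XOR of data positions {3,6,7,10,11,14,15} = 0⊕0⊕0⊕1⊕0⊕0⊕1 = 0
p4 = XOR of data positions {5,6,7,12,13,14,15} = 0⊕0⊕0⊕1⊕0⊕0⊕1 = 0
p8 = XOR of data positions {9,10,11,12,13,14,15} = 0⊕1⊕0⊕1⊕0⊕0⊕1 = 1
Parity bits p1,p2,p4,p8 = 1001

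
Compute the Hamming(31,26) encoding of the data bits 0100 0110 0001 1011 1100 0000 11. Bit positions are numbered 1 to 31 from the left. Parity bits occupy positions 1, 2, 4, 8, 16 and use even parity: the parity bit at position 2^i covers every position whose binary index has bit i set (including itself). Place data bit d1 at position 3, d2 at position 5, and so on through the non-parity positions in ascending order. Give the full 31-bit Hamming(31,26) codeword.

Place data bits at non-power-of-two positions: b3=0, b5=1, b6=0, b7=0, b9=0, b10=1, b11=1, b12=0, b13=0, b14=0, b15=0, b17=1, b18=1, b19=0, b20=1, b21=1, b22=1, b23=1, b24=0, b25=0, b26=0, b27=0, b28=0, b29=0, b30=1, b31=1.
p1 = XOR of data positions {3,5,7,9,11,13,15,17,19,21,23,25,27,29,31} = 0⊕1⊕0⊕0⊕1⊕0⊕0⊕1⊕0⊕1⊕1⊕0⊕0⊕0⊕1 = 0
p2 = XOR of data positions {3,6,7,10,11,14,15,18,19,22,23,26,27,30,31} = 0⊕0⊕0⊕1⊕1⊕0⊕0⊕1⊕0⊕1⊕1⊕0⊕0⊕1⊕1 = 1
p4 = XOR of data positions {5,6,7,12,13,14,15,20,21,22,23,28,29,30,31} = 1⊕0⊕0⊕0⊕0⊕0⊕0⊕1⊕1⊕1⊕1⊕0⊕0⊕1⊕1 = 1
p8 = XOR of data positions {9,10,11,12,13,14,15,24,25,26,27,28,29,30,31} = 0⊕1⊕1⊕0⊕0⊕0⊕0⊕0⊕0⊕0⊕0⊕0⊕0⊕1⊕1 = 0
p16 = XOR of data positions {17,18,19,20,21,22,23,24,25,26,27,28,29,30,31} = 1⊕1⊕0⊕1⊕1⊕1⊕1⊕0⊕0⊕0⊕0⊕0⊕0⊕1⊕1 = 0
Codeword b1..b31 = 0101100001100000110111100000011

0101100001100000110111100000011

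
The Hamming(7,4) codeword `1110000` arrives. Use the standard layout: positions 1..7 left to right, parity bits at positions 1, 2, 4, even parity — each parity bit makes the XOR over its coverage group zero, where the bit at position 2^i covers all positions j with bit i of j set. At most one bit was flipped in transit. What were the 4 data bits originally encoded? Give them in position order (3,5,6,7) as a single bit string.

s1: b1⊕b3⊕b5⊕b7 = 1⊕1⊕0⊕0 = 0
s2: b2⊕b3⊕b6⊕b7 = 1⊕1⊕0⊕0 = 0
s4: b4⊕b5⊕b6⊕b7 = 0⊕0⊕0⊕0 = 0
Syndrome (s4...s1) = 000 → position 0 (no error).
No correction needed.
Data bits at positions 3,5,6,7: 1000

1000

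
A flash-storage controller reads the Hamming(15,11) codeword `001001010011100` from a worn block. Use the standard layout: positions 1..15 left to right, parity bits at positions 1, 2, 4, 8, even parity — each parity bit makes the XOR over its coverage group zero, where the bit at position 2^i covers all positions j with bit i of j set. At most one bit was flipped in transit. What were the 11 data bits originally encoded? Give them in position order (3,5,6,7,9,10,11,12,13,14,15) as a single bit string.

s1: b1⊕b3⊕b5⊕b7⊕b9⊕b11⊕b13⊕b15 = 0⊕1⊕0⊕0⊕0⊕1⊕1⊕0 = 1
s2: b2⊕b3⊕b6⊕b7⊕b10⊕b11⊕b14⊕b15 = 0⊕1⊕1⊕0⊕0⊕1⊕0⊕0 = 1
s4: b4⊕b5⊕b6⊕b7⊕b12⊕b13⊕b14⊕b15 = 0⊕0⊕1⊕0⊕1⊕1⊕0⊕0 = 1
s8: b8⊕b9⊕b10⊕b11⊕b12⊕b13⊕b14⊕b15 = 1⊕0⊕0⊕1⊕1⊕1⊕0⊕0 = 0
Syndrome (s8...s1) = 0111 → position 7.
Flip bit 7: corrected codeword = 001001110011100
Data bits at positions 3,5,6,7,9,10,11,12,13,14,15: 10110011100

10110011100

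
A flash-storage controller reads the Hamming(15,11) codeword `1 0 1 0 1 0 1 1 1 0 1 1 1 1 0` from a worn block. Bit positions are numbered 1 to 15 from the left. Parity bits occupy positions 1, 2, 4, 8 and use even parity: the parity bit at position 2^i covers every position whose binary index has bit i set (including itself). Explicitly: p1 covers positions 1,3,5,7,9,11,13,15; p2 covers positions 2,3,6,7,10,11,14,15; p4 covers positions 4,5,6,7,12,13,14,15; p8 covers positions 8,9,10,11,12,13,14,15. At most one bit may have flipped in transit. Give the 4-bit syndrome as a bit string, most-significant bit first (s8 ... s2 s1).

0101

s1: b1⊕b3⊕b5⊕b7⊕b9⊕b11⊕b13⊕b15 = 1⊕1⊕1⊕1⊕1⊕1⊕1⊕0 = 1
s2: b2⊕b3⊕b6⊕b7⊕b10⊕b11⊕b14⊕b15 = 0⊕1⊕0⊕1⊕0⊕1⊕1⊕0 = 0
s4: b4⊕b5⊕b6⊕b7⊕b12⊕b13⊕b14⊕b15 = 0⊕1⊕0⊕1⊕1⊕1⊕1⊕0 = 1
s8: b8⊕b9⊕b10⊕b11⊕b12⊕b13⊕b14⊕b15 = 1⊕1⊕0⊕1⊕1⊕1⊕1⊕0 = 0
Syndrome (s8...s1) = 0101 → position 5.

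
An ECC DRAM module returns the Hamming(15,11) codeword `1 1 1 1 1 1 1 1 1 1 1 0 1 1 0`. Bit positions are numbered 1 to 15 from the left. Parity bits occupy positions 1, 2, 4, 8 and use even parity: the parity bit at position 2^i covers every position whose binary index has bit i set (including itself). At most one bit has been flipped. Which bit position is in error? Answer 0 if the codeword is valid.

3

s1: b1⊕b3⊕b5⊕b7⊕b9⊕b11⊕b13⊕b15 = 1⊕1⊕1⊕1⊕1⊕1⊕1⊕0 = 1
s2: b2⊕b3⊕b6⊕b7⊕b10⊕b11⊕b14⊕b15 = 1⊕1⊕1⊕1⊕1⊕1⊕1⊕0 = 1
s4: b4⊕b5⊕b6⊕b7⊕b12⊕b13⊕b14⊕b15 = 1⊕1⊕1⊕1⊕0⊕1⊕1⊕0 = 0
s8: b8⊕b9⊕b10⊕b11⊕b12⊕b13⊕b14⊕b15 = 1⊕1⊕1⊕1⊕0⊕1⊕1⊕0 = 0
Syndrome (s8...s1) = 0011 → position 3.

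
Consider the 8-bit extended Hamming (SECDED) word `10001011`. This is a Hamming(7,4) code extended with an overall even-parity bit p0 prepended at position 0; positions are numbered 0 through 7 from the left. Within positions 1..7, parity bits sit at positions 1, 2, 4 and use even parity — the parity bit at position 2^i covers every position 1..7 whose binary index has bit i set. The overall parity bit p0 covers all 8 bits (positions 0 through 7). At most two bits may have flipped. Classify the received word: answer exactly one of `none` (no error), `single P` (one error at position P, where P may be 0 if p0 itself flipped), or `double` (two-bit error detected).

s1: b1⊕b3⊕b5⊕b7 = 0⊕0⊕0⊕1 = 1
s2: b2⊕b3⊕b6⊕b7 = 0⊕0⊕1⊕1 = 0
s4: b4⊕b5⊕b6⊕b7 = 1⊕0⊕1⊕1 = 1
Syndrome (s4...s1) = 101 → position 5.
Overall parity (XOR of all 8 bits, including p0): 1⊕0⊕0⊕0⊕1⊕0⊕1⊕1 = 0
Overall=0, syndrome position=5 → double-bit error detected (uncorrectable).

double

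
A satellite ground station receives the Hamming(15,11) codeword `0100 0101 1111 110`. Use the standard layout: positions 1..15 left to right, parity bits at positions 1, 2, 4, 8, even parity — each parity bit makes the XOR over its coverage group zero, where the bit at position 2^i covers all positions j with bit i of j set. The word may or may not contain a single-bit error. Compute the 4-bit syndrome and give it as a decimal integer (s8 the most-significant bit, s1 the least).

s1: b1⊕b3⊕b5⊕b7⊕b9⊕b11⊕b13⊕b15 = 0⊕0⊕0⊕0⊕1⊕1⊕1⊕0 = 1
s2: b2⊕b3⊕b6⊕b7⊕b10⊕b11⊕b14⊕b15 = 1⊕0⊕1⊕0⊕1⊕1⊕1⊕0 = 1
s4: b4⊕b5⊕b6⊕b7⊕b12⊕b13⊕b14⊕b15 = 0⊕0⊕1⊕0⊕1⊕1⊕1⊕0 = 0
s8: b8⊕b9⊕b10⊕b11⊕b12⊕b13⊕b14⊕b15 = 1⊕1⊕1⊕1⊕1⊕1⊕1⊕0 = 1
Syndrome (s8...s1) = 1011 → position 11.

11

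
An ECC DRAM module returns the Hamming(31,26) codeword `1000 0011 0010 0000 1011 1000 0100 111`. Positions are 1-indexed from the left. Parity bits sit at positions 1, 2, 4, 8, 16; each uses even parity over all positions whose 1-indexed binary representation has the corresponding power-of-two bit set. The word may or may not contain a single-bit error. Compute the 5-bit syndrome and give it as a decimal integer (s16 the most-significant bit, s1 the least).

0

s1: b1⊕b3⊕b5⊕b7⊕b9⊕b11⊕b13⊕b15⊕b17⊕b19⊕b21⊕b23⊕b25⊕b27⊕b29⊕b31 = 1⊕0⊕0⊕1⊕0⊕1⊕0⊕0⊕1⊕1⊕1⊕0⊕0⊕0⊕1⊕1 = 0
s2: b2⊕b3⊕b6⊕b7⊕b10⊕b11⊕b14⊕b15⊕b18⊕b19⊕b22⊕b23⊕b26⊕b27⊕b30⊕b31 = 0⊕0⊕0⊕1⊕0⊕1⊕0⊕0⊕0⊕1⊕0⊕0⊕1⊕0⊕1⊕1 = 0
s4: b4⊕b5⊕b6⊕b7⊕b12⊕b13⊕b14⊕b15⊕b20⊕b21⊕b22⊕b23⊕b28⊕b29⊕b30⊕b31 = 0⊕0⊕0⊕1⊕0⊕0⊕0⊕0⊕1⊕1⊕0⊕0⊕0⊕1⊕1⊕1 = 0
s8: b8⊕b9⊕b10⊕b11⊕b12⊕b13⊕b14⊕b15⊕b24⊕b25⊕b26⊕b27⊕b28⊕b29⊕b30⊕b31 = 1⊕0⊕0⊕1⊕0⊕0⊕0⊕0⊕0⊕0⊕1⊕0⊕0⊕1⊕1⊕1 = 0
s16: b16⊕b17⊕b18⊕b19⊕b20⊕b21⊕b22⊕b23⊕b24⊕b25⊕b26⊕b27⊕b28⊕b29⊕b30⊕b31 = 0⊕1⊕0⊕1⊕1⊕1⊕0⊕0⊕0⊕0⊕1⊕0⊕0⊕1⊕1⊕1 = 0
Syndrome (s16...s1) = 00000 → position 0 (no error).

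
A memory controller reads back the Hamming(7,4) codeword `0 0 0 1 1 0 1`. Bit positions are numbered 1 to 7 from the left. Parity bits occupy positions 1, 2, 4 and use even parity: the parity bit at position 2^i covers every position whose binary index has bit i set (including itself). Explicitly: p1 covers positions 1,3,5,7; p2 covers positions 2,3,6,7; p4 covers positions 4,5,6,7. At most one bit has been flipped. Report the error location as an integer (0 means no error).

s1: b1⊕b3⊕b5⊕b7 = 0⊕0⊕1⊕1 = 0
s2: b2⊕b3⊕b6⊕b7 = 0⊕0⊕0⊕1 = 1
s4: b4⊕b5⊕b6⊕b7 = 1⊕1⊕0⊕1 = 1
Syndrome (s4...s1) = 110 → position 6.

6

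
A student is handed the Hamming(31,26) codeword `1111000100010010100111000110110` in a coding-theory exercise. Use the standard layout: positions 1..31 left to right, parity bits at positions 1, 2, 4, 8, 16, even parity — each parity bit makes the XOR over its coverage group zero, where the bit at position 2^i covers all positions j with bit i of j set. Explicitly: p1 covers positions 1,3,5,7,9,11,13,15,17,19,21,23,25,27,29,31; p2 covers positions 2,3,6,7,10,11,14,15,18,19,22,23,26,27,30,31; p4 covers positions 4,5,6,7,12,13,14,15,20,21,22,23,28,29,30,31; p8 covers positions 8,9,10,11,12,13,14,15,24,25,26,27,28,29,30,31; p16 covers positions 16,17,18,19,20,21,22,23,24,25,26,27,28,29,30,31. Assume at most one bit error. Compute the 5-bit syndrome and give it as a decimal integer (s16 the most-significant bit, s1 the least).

11

s1: b1⊕b3⊕b5⊕b7⊕b9⊕b11⊕b13⊕b15⊕b17⊕b19⊕b21⊕b23⊕b25⊕b27⊕b29⊕b31 = 1⊕1⊕0⊕0⊕0⊕0⊕0⊕1⊕1⊕0⊕1⊕0⊕0⊕1⊕1⊕0 = 1
s2: b2⊕b3⊕b6⊕b7⊕b10⊕b11⊕b14⊕b15⊕b18⊕b19⊕b22⊕b23⊕b26⊕b27⊕b30⊕b31 = 1⊕1⊕0⊕0⊕0⊕0⊕0⊕1⊕0⊕0⊕1⊕0⊕1⊕1⊕1⊕0 = 1
s4: b4⊕b5⊕b6⊕b7⊕b12⊕b13⊕b14⊕b15⊕b20⊕b21⊕b22⊕b23⊕b28⊕b29⊕b30⊕b31 = 1⊕0⊕0⊕0⊕1⊕0⊕0⊕1⊕1⊕1⊕1⊕0⊕0⊕1⊕1⊕0 = 0
s8: b8⊕b9⊕b10⊕b11⊕b12⊕b13⊕b14⊕b15⊕b24⊕b25⊕b26⊕b27⊕b28⊕b29⊕b30⊕b31 = 1⊕0⊕0⊕0⊕1⊕0⊕0⊕1⊕0⊕0⊕1⊕1⊕0⊕1⊕1⊕0 = 1
s16: b16⊕b17⊕b18⊕b19⊕b20⊕b21⊕b22⊕b23⊕b24⊕b25⊕b26⊕b27⊕b28⊕b29⊕b30⊕b31 = 0⊕1⊕0⊕0⊕1⊕1⊕1⊕0⊕0⊕0⊕1⊕1⊕0⊕1⊕1⊕0 = 0
Syndrome (s16...s1) = 01011 → position 11.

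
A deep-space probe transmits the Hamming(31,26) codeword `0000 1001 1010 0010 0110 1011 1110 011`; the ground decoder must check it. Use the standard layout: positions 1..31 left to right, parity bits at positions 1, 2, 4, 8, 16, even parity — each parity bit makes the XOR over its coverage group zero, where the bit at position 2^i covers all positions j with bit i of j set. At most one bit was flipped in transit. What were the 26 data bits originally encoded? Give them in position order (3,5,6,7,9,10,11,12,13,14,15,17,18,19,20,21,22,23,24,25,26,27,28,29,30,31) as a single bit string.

s1: b1⊕b3⊕b5⊕b7⊕b9⊕b11⊕b13⊕b15⊕b17⊕b19⊕b21⊕b23⊕b25⊕b27⊕b29⊕b31 = 0⊕0⊕1⊕0⊕1⊕1⊕0⊕1⊕0⊕1⊕1⊕1⊕1⊕1⊕0⊕1 = 0
s2: b2⊕b3⊕b6⊕b7⊕b10⊕b11⊕b14⊕b15⊕b18⊕b19⊕b22⊕b23⊕b26⊕b27⊕b30⊕b31 = 0⊕0⊕0⊕0⊕0⊕1⊕0⊕1⊕1⊕1⊕0⊕1⊕1⊕1⊕1⊕1 = 1
s4: b4⊕b5⊕b6⊕b7⊕b12⊕b13⊕b14⊕b15⊕b20⊕b21⊕b22⊕b23⊕b28⊕b29⊕b30⊕b31 = 0⊕1⊕0⊕0⊕0⊕0⊕0⊕1⊕0⊕1⊕0⊕1⊕0⊕0⊕1⊕1 = 0
s8: b8⊕b9⊕b10⊕b11⊕b12⊕b13⊕b14⊕b15⊕b24⊕b25⊕b26⊕b27⊕b28⊕b29⊕b30⊕b31 = 1⊕1⊕0⊕1⊕0⊕0⊕0⊕1⊕1⊕1⊕1⊕1⊕0⊕0⊕1⊕1 = 0
s16: b16⊕b17⊕b18⊕b19⊕b20⊕b21⊕b22⊕b23⊕b24⊕b25⊕b26⊕b27⊕b28⊕b29⊕b30⊕b31 = 0⊕0⊕1⊕1⊕0⊕1⊕0⊕1⊕1⊕1⊕1⊕1⊕0⊕0⊕1⊕1 = 0
Syndrome (s16...s1) = 00010 → position 2.
Flip bit 2: corrected codeword = 0100100110100010011010111110011
Data bits at positions 3,5,6,7,9,10,11,12,13,14,15,17,18,19,20,21,22,23,24,25,26,27,28,29,30,31: 01001010001011010111110011

01001010001011010111110011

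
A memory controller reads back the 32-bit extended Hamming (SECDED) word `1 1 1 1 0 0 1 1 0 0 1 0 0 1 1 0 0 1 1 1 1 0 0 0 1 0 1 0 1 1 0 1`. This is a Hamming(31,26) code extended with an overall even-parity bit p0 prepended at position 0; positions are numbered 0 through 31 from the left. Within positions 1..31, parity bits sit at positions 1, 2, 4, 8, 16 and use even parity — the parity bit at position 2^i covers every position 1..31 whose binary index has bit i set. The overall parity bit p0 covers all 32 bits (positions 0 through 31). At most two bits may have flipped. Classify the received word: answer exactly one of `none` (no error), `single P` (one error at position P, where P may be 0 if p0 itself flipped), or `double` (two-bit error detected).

s1: b1⊕b3⊕b5⊕b7⊕b9⊕b11⊕b13⊕b15⊕b17⊕b19⊕b21⊕b23⊕b25⊕b27⊕b29⊕b31 = 1⊕1⊕0⊕1⊕0⊕0⊕1⊕0⊕1⊕1⊕0⊕0⊕0⊕0⊕1⊕1 = 0
s2: b2⊕b3⊕b6⊕b7⊕b10⊕b11⊕b14⊕b15⊕b18⊕b19⊕b22⊕b23⊕b26⊕b27⊕b30⊕b31 = 1⊕1⊕1⊕1⊕1⊕0⊕1⊕0⊕1⊕1⊕0⊕0⊕1⊕0⊕0⊕1 = 0
s4: b4⊕b5⊕b6⊕b7⊕b12⊕b13⊕b14⊕b15⊕b20⊕b21⊕b22⊕b23⊕b28⊕b29⊕b30⊕b31 = 0⊕0⊕1⊕1⊕0⊕1⊕1⊕0⊕1⊕0⊕0⊕0⊕1⊕1⊕0⊕1 = 0
s8: b8⊕b9⊕b10⊕b11⊕b12⊕b13⊕b14⊕b15⊕b24⊕b25⊕b26⊕b27⊕b28⊕b29⊕b30⊕b31 = 0⊕0⊕1⊕0⊕0⊕1⊕1⊕0⊕1⊕0⊕1⊕0⊕1⊕1⊕0⊕1 = 0
s16: b16⊕b17⊕b18⊕b19⊕b20⊕b21⊕b22⊕b23⊕b24⊕b25⊕b26⊕b27⊕b28⊕b29⊕b30⊕b31 = 0⊕1⊕1⊕1⊕1⊕0⊕0⊕0⊕1⊕0⊕1⊕0⊕1⊕1⊕0⊕1 = 1
Syndrome (s16...s1) = 10000 → position 16.
Overall parity (XOR of all 32 bits, including p0): 1⊕1⊕1⊕1⊕0⊕0⊕1⊕1⊕0⊕0⊕1⊕0⊕0⊕1⊕1⊕0⊕0⊕1⊕1⊕1⊕1⊕0⊕0⊕0⊕1⊕0⊕1⊕0⊕1⊕1⊕0⊕1 = 0
Overall=0, syndrome position=16 → double-bit error detected (uncorrectable).

double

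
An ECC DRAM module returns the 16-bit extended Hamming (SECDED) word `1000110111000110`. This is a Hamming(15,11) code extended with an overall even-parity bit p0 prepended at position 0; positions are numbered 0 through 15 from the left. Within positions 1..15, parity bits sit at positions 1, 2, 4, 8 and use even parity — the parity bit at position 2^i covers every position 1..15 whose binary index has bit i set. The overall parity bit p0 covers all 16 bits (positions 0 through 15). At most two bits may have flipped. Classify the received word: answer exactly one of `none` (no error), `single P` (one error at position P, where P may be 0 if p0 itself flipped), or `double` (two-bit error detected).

double

s1: b1⊕b3⊕b5⊕b7⊕b9⊕b11⊕b13⊕b15 = 0⊕0⊕1⊕1⊕1⊕0⊕1⊕0 = 0
s2: b2⊕b3⊕b6⊕b7⊕b10⊕b11⊕b14⊕b15 = 0⊕0⊕0⊕1⊕0⊕0⊕1⊕0 = 0
s4: b4⊕b5⊕b6⊕b7⊕b12⊕b13⊕b14⊕b15 = 1⊕1⊕0⊕1⊕0⊕1⊕1⊕0 = 1
s8: b8⊕b9⊕b10⊕b11⊕b12⊕b13⊕b14⊕b15 = 1⊕1⊕0⊕0⊕0⊕1⊕1⊕0 = 0
Syndrome (s8...s1) = 0100 → position 4.
Overall parity (XOR of all 16 bits, including p0): 1⊕0⊕0⊕0⊕1⊕1⊕0⊕1⊕1⊕1⊕0⊕0⊕0⊕1⊕1⊕0 = 0
Overall=0, syndrome position=4 → double-bit error detected (uncorrectable).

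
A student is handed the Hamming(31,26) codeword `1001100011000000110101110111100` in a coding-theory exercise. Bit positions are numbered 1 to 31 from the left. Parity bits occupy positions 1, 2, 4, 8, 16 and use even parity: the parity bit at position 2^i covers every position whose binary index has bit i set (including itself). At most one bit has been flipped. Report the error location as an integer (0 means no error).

13

s1: b1⊕b3⊕b5⊕b7⊕b9⊕b11⊕b13⊕b15⊕b17⊕b19⊕b21⊕b23⊕b25⊕b27⊕b29⊕b31 = 1⊕0⊕1⊕0⊕1⊕0⊕0⊕0⊕1⊕0⊕0⊕1⊕0⊕1⊕1⊕0 = 1
s2: b2⊕b3⊕b6⊕b7⊕b10⊕b11⊕b14⊕b15⊕b18⊕b19⊕b22⊕b23⊕b26⊕b27⊕b30⊕b31 = 0⊕0⊕0⊕0⊕1⊕0⊕0⊕0⊕1⊕0⊕1⊕1⊕1⊕1⊕0⊕0 = 0
s4: b4⊕b5⊕b6⊕b7⊕b12⊕b13⊕b14⊕b15⊕b20⊕b21⊕b22⊕b23⊕b28⊕b29⊕b30⊕b31 = 1⊕1⊕0⊕0⊕0⊕0⊕0⊕0⊕1⊕0⊕1⊕1⊕1⊕1⊕0⊕0 = 1
s8: b8⊕b9⊕b10⊕b11⊕b12⊕b13⊕b14⊕b15⊕b24⊕b25⊕b26⊕b27⊕b28⊕b29⊕b30⊕b31 = 0⊕1⊕1⊕0⊕0⊕0⊕0⊕0⊕1⊕0⊕1⊕1⊕1⊕1⊕0⊕0 = 1
s16: b16⊕b17⊕b18⊕b19⊕b20⊕b21⊕b22⊕b23⊕b24⊕b25⊕b26⊕b27⊕b28⊕b29⊕b30⊕b31 = 0⊕1⊕1⊕0⊕1⊕0⊕1⊕1⊕1⊕0⊕1⊕1⊕1⊕1⊕0⊕0 = 0
Syndrome (s16...s1) = 01101 → position 13.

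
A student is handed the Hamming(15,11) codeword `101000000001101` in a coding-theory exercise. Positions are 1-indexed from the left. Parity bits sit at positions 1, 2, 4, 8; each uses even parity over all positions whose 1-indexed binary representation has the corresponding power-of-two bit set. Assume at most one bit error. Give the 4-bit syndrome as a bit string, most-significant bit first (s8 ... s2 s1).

1100

s1: b1⊕b3⊕b5⊕b7⊕b9⊕b11⊕b13⊕b15 = 1⊕1⊕0⊕0⊕0⊕0⊕1⊕1 = 0
s2: b2⊕b3⊕b6⊕b7⊕b10⊕b11⊕b14⊕b15 = 0⊕1⊕0⊕0⊕0⊕0⊕0⊕1 = 0
s4: b4⊕b5⊕b6⊕b7⊕b12⊕b13⊕b14⊕b15 = 0⊕0⊕0⊕0⊕1⊕1⊕0⊕1 = 1
s8: b8⊕b9⊕b10⊕b11⊕b12⊕b13⊕b14⊕b15 = 0⊕0⊕0⊕0⊕1⊕1⊕0⊕1 = 1
Syndrome (s8...s1) = 1100 → position 12.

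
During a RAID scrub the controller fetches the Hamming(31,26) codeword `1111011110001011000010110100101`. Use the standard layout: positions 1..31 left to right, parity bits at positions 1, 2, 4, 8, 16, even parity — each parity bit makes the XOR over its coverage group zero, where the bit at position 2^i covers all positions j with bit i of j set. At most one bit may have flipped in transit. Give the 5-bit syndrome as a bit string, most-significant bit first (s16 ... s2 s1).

s1: b1⊕b3⊕b5⊕b7⊕b9⊕b11⊕b13⊕b15⊕b17⊕b19⊕b21⊕b23⊕b25⊕b27⊕b29⊕b31 = 1⊕1⊕0⊕1⊕1⊕0⊕1⊕1⊕0⊕0⊕1⊕1⊕0⊕0⊕1⊕1 = 0
s2: b2⊕b3⊕b6⊕b7⊕b10⊕b11⊕b14⊕b15⊕b18⊕b19⊕b22⊕b23⊕b26⊕b27⊕b30⊕b31 = 1⊕1⊕1⊕1⊕0⊕0⊕0⊕1⊕0⊕0⊕0⊕1⊕1⊕0⊕0⊕1 = 0
s4: b4⊕b5⊕b6⊕b7⊕b12⊕b13⊕b14⊕b15⊕b20⊕b21⊕b22⊕b23⊕b28⊕b29⊕b30⊕b31 = 1⊕0⊕1⊕1⊕0⊕1⊕0⊕1⊕0⊕1⊕0⊕1⊕0⊕1⊕0⊕1 = 1
s8: b8⊕b9⊕b10⊕b11⊕b12⊕b13⊕b14⊕b15⊕b24⊕b25⊕b26⊕b27⊕b28⊕b29⊕b30⊕b31 = 1⊕1⊕0⊕0⊕0⊕1⊕0⊕1⊕1⊕0⊕1⊕0⊕0⊕1⊕0⊕1 = 0
s16: b16⊕b17⊕b18⊕b19⊕b20⊕b21⊕b22⊕b23⊕b24⊕b25⊕b26⊕b27⊕b28⊕b29⊕b30⊕b31 = 1⊕0⊕0⊕0⊕0⊕1⊕0⊕1⊕1⊕0⊕1⊕0⊕0⊕1⊕0⊕1 = 1
Syndrome (s16...s1) = 10100 → position 20.

10100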